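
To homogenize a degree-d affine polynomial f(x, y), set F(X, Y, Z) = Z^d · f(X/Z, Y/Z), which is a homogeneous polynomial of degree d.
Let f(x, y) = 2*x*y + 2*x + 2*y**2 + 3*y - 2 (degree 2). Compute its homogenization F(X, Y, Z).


F(X, Y, Z) = 2*X*Y + 2*X*Z + 2*Y**2 + 3*Y*Z - 2*Z**2

deg(f) = 2.
Substitute x = X/Z, y = Y/Z into f, then multiply by Z^2.
  monomial 2·x^1·y^1 ↦ 2·X^1·Y^1·Z^0.
  monomial 2·x^1·y^0 ↦ 2·X^1·Y^0·Z^1.
  monomial 2·x^0·y^2 ↦ 2·X^0·Y^2·Z^0.
  monomial 3·x^0·y^1 ↦ 3·X^0·Y^1·Z^1.
  monomial -2·x^0·y^0 ↦ -2·X^0·Y^0·Z^2.
Collecting: F(X, Y, Z) = 2*X*Y + 2*X*Z + 2*Y**2 + 3*Y*Z - 2*Z**2.


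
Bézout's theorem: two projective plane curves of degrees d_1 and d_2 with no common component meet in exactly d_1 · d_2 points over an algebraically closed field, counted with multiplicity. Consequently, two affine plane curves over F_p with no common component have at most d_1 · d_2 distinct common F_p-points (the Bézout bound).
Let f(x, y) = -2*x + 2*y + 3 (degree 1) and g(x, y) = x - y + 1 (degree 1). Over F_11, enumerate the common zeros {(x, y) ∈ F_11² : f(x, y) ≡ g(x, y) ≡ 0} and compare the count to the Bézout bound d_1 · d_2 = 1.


Common zeros: ∅; count = 0; Bézout bound = 1.

deg(f) = 1, deg(g) = 1, so Bézout bound = 1.
Scan x ∈ F_11. For each x, list the y ∈ F_11 with f(x, y) ≡ 0 and those with g(x, y) ≡ 0 (mod 11); the common zeros in that column are the intersection.
  x = 0: f ≡ 0 at y ∈ {4}; g ≡ 0 at y ∈ {1}; common: ∅.
  x = 1: f ≡ 0 at y ∈ {5}; g ≡ 0 at y ∈ {2}; common: ∅.
  x = 2: f ≡ 0 at y ∈ {6}; g ≡ 0 at y ∈ {3}; common: ∅.
  x = 3: f ≡ 0 at y ∈ {7}; g ≡ 0 at y ∈ {4}; common: ∅.
  x = 4: f ≡ 0 at y ∈ {8}; g ≡ 0 at y ∈ {5}; common: ∅.
  x = 5: f ≡ 0 at y ∈ {9}; g ≡ 0 at y ∈ {6}; common: ∅.
  x = 6: f ≡ 0 at y ∈ {10}; g ≡ 0 at y ∈ {7}; common: ∅.
  x = 7: f ≡ 0 at y ∈ {0}; g ≡ 0 at y ∈ {8}; common: ∅.
  x = 8: f ≡ 0 at y ∈ {1}; g ≡ 0 at y ∈ {9}; common: ∅.
  x = 9: f ≡ 0 at y ∈ {2}; g ≡ 0 at y ∈ {10}; common: ∅.
  x = 10: f ≡ 0 at y ∈ {3}; g ≡ 0 at y ∈ {0}; common: ∅.
Collecting: common zeros = ∅, so the count is 0.
Comparison with the Bézout bound: 0 ≤ 1 = deg(f)·deg(g), as expected for curves with no common component (the affine F_11-count falls short of the bound because intersections may lie at infinity, over extension fields, or carry multiplicity).


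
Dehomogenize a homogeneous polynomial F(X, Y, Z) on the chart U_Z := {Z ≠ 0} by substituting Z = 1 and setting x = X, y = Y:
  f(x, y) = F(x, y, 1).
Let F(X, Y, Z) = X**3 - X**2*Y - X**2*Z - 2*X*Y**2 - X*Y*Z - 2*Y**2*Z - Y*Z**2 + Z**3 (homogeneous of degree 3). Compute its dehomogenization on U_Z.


f(x, y) = x**3 - x**2*y - x**2 - 2*x*y**2 - x*y - 2*y**2 - y + 1

On U_Z we set Z = 1. Each monomial c·X^i·Y^j·Z^k in F becomes c·x^i·y^j·1^k = c·x^i·y^j.
Substituting Z = 1: F(X, Y, 1) = x**3 - x**2*y - x**2 - 2*x*y**2 - x*y - 2*y**2 - y + 1.
Note: deg(f) ≤ deg(F) = 3; strict inequality happens when F is divisible by Z (lost terms).


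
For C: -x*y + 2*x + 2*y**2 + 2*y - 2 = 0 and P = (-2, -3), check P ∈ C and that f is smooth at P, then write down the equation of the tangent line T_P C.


Tangent line at P: 5*x - 8*y - 14 = 0.

Step 1: f(-2, -3) = 0, so P lies on C.
Step 2: partial derivatives
  f_x(x, y) = 2 - y, f_y(x, y) = -x + 4*y + 2.
  f_x(P) = 5, f_y(P) = -8 (gradient nonzero, so P is smooth).
Step 3: tangent line at P: 5·(x − -2) + -8·(y − -3) = 0.
Expanding: 5*x - 8*y - 14 = 0.


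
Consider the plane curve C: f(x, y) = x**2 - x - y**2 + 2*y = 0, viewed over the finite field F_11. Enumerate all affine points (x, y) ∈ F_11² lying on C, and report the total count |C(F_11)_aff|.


Affine F_11-points: {(0, 0), (0, 2), (1, 0), (1, 2), (2, 6), (2, 7), (6, 4), (6, 9), (10, 6), (10, 7)}; count = 10.

For each of the 121 pairs (x, y) ∈ F_11², evaluate f(x, y) mod 11. Record the zeros.
  x = 0: [0↦0, 1↦1, 2↦0, 3↦8, 4↦3, 5↦7, 6↦9, 7↦9, 8↦7, 9↦3, 10↦8]  zeros at y ∈ {0, 2}
  x = 1: [0↦0, 1↦1, 2↦0, 3↦8, 4↦3, 5↦7, 6↦9, 7↦9, 8↦7, 9↦3, 10↦8]  zeros at y ∈ {0, 2}
  x = 2: [0↦2, 1↦3, 2↦2, 3↦10, 4↦5, 5↦9, 6↦0, 7↦0, 8↦9, 9↦5, 10↦10]  zeros at y ∈ {6, 7}
  x = 3: [0↦6, 1↦7, 2↦6, 3↦3, 4↦9, 5↦2, 6↦4, 7↦4, 8↦2, 9↦9, 10↦3]  zeros at y ∈ ∅
  x = 4: [0↦1, 1↦2, 2↦1, 3↦9, 4↦4, 5↦8, 6↦10, 7↦10, 8↦8, 9↦4, 10↦9]  zeros at y ∈ ∅
  x = 5: [0↦9, 1↦10, 2↦9, 3↦6, 4↦1, 5↦5, 6↦7, 7↦7, 8↦5, 9↦1, 10↦6]  zeros at y ∈ ∅
  x = 6: [0↦8, 1↦9, 2↦8, 3↦5, 4↦0, 5↦4, 6↦6, 7↦6, 8↦4, 9↦0, 10↦5]  zeros at y ∈ {4, 9}
  x = 7: [0↦9, 1↦10, 2↦9, 3↦6, 4↦1, 5↦5, 6↦7, 7↦7, 8↦5, 9↦1, 10↦6]  zeros at y ∈ ∅
  x = 8: [0↦1, 1↦2, 2↦1, 3↦9, 4↦4, 5↦8, 6↦10, 7↦10, 8↦8, 9↦4, 10↦9]  zeros at y ∈ ∅
  x = 9: [0↦6, 1↦7, 2↦6, 3↦3, 4↦9, 5↦2, 6↦4, 7↦4, 8↦2, 9↦9, 10↦3]  zeros at y ∈ ∅
  x = 10: [0↦2, 1↦3, 2↦2, 3↦10, 4↦5, 5↦9, 6↦0, 7↦0, 8↦9, 9↦5, 10↦10]  zeros at y ∈ {6, 7}
Collecting zeros: affine points = {(0, 0), (0, 2), (1, 0), (1, 2), (2, 6), (2, 7), (6, 4), (6, 9), (10, 6), (10, 7)}.
Total count |C(F_11)_aff| = 10.


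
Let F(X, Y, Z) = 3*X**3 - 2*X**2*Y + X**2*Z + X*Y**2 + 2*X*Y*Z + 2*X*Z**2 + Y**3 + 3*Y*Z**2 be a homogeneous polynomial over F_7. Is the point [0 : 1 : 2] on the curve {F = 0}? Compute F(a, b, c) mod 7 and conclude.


F(0,1,2) ≡ 6 (mod 7); P is NOT on the curve.

Evaluate F(0, 1, 2) term-by-term (mod 7).
  3*X**3 ↦ 3·0·1·1 = 0
  -2*X**2*Y ↦ -2·0·1·1 = 0
  X**2*Z ↦ 1·0·1·2 = 0
  X*Y**2 ↦ 1·0·1·1 = 0
  2*X*Y*Z ↦ 2·0·1·2 = 0
  2*X*Z**2 ↦ 2·0·1·4 = 0
  Y**3 ↦ 1·1·1·1 = 1
  3*Y*Z**2 ↦ 3·1·1·4 = 12
Sum: F(0, 1, 2) = (0) + (0) + (0) + (0) + (0) + (0) + (1) + (12) = 13.
Reducing mod 7: 13 ≡ 6 (mod 7).
Since F(a, b, c) ≡ 6 ≠ 0 (mod 7), P does NOT lie on the curve.


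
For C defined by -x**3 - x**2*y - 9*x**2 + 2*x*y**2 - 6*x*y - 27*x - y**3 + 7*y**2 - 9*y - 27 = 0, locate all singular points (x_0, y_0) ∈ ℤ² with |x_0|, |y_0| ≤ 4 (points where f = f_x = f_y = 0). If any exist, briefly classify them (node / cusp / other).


Singular points: {(-3, 0)}; classification: cusp.

Compute partial derivatives:
  f_x = -3*x**2 - 2*x*y - 18*x + 2*y**2 - 6*y - 27.
  f_y = -x**2 + 4*x*y - 6*x - 3*y**2 + 14*y - 9.
Scan x_0 ∈ {−4, ..., 4}. For each x_0, f_y(x_0, y) is a polynomial in y; find its integer roots y ∈ {−4, ..., 4}, then test f_x and f at those candidates.
  x = -4: f_y(-4, y) = -3*y**2 - 2*y - 1; no integer root y with |y| ≤ 4.
  x = -3: f_y(-3, y) = -3*y**2 + 2*y; vanishes at y ∈ {0}. (-3, 0): f_x = 0, f = 0 — SINGULAR.
  x = -2: f_y(-2, y) = -3*y**2 + 6*y - 1; no integer root y with |y| ≤ 4.
  x = -1: f_y(-1, y) = -3*y**2 + 10*y - 4; no integer root y with |y| ≤ 4.
  x = 0: f_y(0, y) = -3*y**2 + 14*y - 9; no integer root y with |y| ≤ 4.
  x = 1: f_y(1, y) = -3*y**2 + 18*y - 16; no integer root y with |y| ≤ 4.
  x = 2: f_y(2, y) = -3*y**2 + 22*y - 25; no integer root y with |y| ≤ 4.
  x = 3: f_y(3, y) = -3*y**2 + 26*y - 36; no integer root y with |y| ≤ 4.
  x = 4: f_y(4, y) = -3*y**2 + 30*y - 49; no integer root y with |y| ≤ 4.
Only singular point on the grid: (-3, 0).
Classify: substitute x = -3 + u, y = 0 + v and expand: f = -u**3 - u**2*v + 2*u*v**2 - v**3 + v**2.
No constant or linear terms (consistent with a singular point). Quadratic part: v**2. Cubic part: -u**3 - u**2*v + 2*u*v**2 - v**3.
The quadratic part v**2 is a perfect square, so there is a single (double) tangent line v = 0, i.e. y = 0. Restricting the cubic part to that line (v = 0) leaves -u**3 ≠ 0, so f is not divisible by v and the branch is v² ≈ u**3 to lowest order — this is a cusp.
Classification: cusp.


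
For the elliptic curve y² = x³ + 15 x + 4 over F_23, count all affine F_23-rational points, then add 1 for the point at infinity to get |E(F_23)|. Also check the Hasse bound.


Affine points = {(0, 2), (0, 21), (4, 6), (4, 17), (10, 2), (10, 21), (12, 7), (12, 16), (13, 2), (13, 21), (15, 4), (15, 19), (16, 4), (16, 19), (19, 8), (19, 15), (20, 1), (20, 22), (21, 9), (21, 14)}; affine count = 20; |E(F_23)| = 21.

Discriminant check: Δ ∝ 4a³ + 27b² = 4·15³ + 27·4² = 4·3375 + 27·16 ≡ 17 (mod 23). Nonzero ⇒ E is nonsingular.
For each x ∈ F_23, compute rhs = x³ + 15·x + 4 mod 23, then count y ∈ F_23 with y² ≡ rhs.
  x = 0: rhs = 4, matching y values: 2, 21 (2 points).
  x = 1: rhs = 20, matching y values: none (0 points).
  x = 2: rhs = 19, matching y values: none (0 points).
  x = 3: rhs = 7, matching y values: none (0 points).
  x = 4: rhs = 13, matching y values: 6, 17 (2 points).
  x = 5: rhs = 20, matching y values: none (0 points).
  x = 6: rhs = 11, matching y values: none (0 points).
  x = 7: rhs = 15, matching y values: none (0 points).
  x = 8: rhs = 15, matching y values: none (0 points).
  x = 9: rhs = 17, matching y values: none (0 points).
  x = 10: rhs = 4, matching y values: 2, 21 (2 points).
  x = 11: rhs = 5, matching y values: none (0 points).
  x = 12: rhs = 3, matching y values: 7, 16 (2 points).
  x = 13: rhs = 4, matching y values: 2, 21 (2 points).
  x = 14: rhs = 14, matching y values: none (0 points).
  x = 15: rhs = 16, matching y values: 4, 19 (2 points).
  x = 16: rhs = 16, matching y values: 4, 19 (2 points).
  x = 17: rhs = 20, matching y values: none (0 points).
  x = 18: rhs = 11, matching y values: none (0 points).
  x = 19: rhs = 18, matching y values: 8, 15 (2 points).
  x = 20: rhs = 1, matching y values: 1, 22 (2 points).
  x = 21: rhs = 12, matching y values: 9, 14 (2 points).
  x = 22: rhs = 11, matching y values: none (0 points).
Total affine count: 20.
Full point count |E(F_23)| = 20 + 1 = 21.
Hasse bound: |21 − (23+1)| = |-3| = 3 ≤ 2√23 ≈ 9.5917 ✓.


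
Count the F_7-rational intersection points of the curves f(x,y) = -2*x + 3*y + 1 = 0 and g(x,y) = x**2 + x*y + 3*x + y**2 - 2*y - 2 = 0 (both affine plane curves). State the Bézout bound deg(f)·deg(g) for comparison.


Common zeros: {(5, 3), (6, 6)}; count = 2; Bézout bound = 2.

deg(f) = 1, deg(g) = 2, so Bézout bound = 2.
Scan x ∈ F_7. For each x, list the y ∈ F_7 with f(x, y) ≡ 0 and those with g(x, y) ≡ 0 (mod 7); the common zeros in that column are the intersection.
  x = 0: f ≡ 0 at y ∈ {2}; g ≡ 0 at y ∈ ∅; common: ∅.
  x = 1: f ≡ 0 at y ∈ {5}; g ≡ 0 at y ∈ {4}; common: ∅.
  x = 2: f ≡ 0 at y ∈ {1}; g ≡ 0 at y ∈ ∅; common: ∅.
  x = 3: f ≡ 0 at y ∈ {4}; g ≡ 0 at y ∈ {3}; common: ∅.
  x = 4: f ≡ 0 at y ∈ {0}; g ≡ 0 at y ∈ ∅; common: ∅.
  x = 5: f ≡ 0 at y ∈ {3}; g ≡ 0 at y ∈ {1, 3}; common: {3}.
  x = 6: f ≡ 0 at y ∈ {6}; g ≡ 0 at y ∈ {4, 6}; common: {6}.
Collecting: common zeros = {(5, 3), (6, 6)}, so the count is 2.
Comparison with the Bézout bound: 2 ≤ 2 = deg(f)·deg(g), as expected for curves with no common component (the bound is attained).


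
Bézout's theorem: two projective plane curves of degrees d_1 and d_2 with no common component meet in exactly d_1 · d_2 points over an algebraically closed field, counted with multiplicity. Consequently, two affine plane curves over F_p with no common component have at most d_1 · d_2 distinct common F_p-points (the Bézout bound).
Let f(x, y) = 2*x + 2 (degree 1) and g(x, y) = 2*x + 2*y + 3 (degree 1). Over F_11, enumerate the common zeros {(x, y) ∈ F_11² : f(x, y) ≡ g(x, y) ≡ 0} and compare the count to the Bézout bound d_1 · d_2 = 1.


Common zeros: {(10, 5)}; count = 1; Bézout bound = 1.

deg(f) = 1, deg(g) = 1, so Bézout bound = 1.
Scan x ∈ F_11. For each x, list the y ∈ F_11 with f(x, y) ≡ 0 and those with g(x, y) ≡ 0 (mod 11); the common zeros in that column are the intersection.
  x = 0: f ≡ 0 at y ∈ ∅; g ≡ 0 at y ∈ {4}; common: ∅.
  x = 1: f ≡ 0 at y ∈ ∅; g ≡ 0 at y ∈ {3}; common: ∅.
  x = 2: f ≡ 0 at y ∈ ∅; g ≡ 0 at y ∈ {2}; common: ∅.
  x = 3: f ≡ 0 at y ∈ ∅; g ≡ 0 at y ∈ {1}; common: ∅.
  x = 4: f ≡ 0 at y ∈ ∅; g ≡ 0 at y ∈ {0}; common: ∅.
  x = 5: f ≡ 0 at y ∈ ∅; g ≡ 0 at y ∈ {10}; common: ∅.
  x = 6: f ≡ 0 at y ∈ ∅; g ≡ 0 at y ∈ {9}; common: ∅.
  x = 7: f ≡ 0 at y ∈ ∅; g ≡ 0 at y ∈ {8}; common: ∅.
  x = 8: f ≡ 0 at y ∈ ∅; g ≡ 0 at y ∈ {7}; common: ∅.
  x = 9: f ≡ 0 at y ∈ ∅; g ≡ 0 at y ∈ {6}; common: ∅.
  x = 10: f ≡ 0 at y ∈ {0, 1, 2, 3, 4, 5, 6, 7, 8, 9, 10}; g ≡ 0 at y ∈ {5}; common: {5}.
Collecting: common zeros = {(10, 5)}, so the count is 1.
Comparison with the Bézout bound: 1 ≤ 1 = deg(f)·deg(g), as expected for curves with no common component (the bound is attained).


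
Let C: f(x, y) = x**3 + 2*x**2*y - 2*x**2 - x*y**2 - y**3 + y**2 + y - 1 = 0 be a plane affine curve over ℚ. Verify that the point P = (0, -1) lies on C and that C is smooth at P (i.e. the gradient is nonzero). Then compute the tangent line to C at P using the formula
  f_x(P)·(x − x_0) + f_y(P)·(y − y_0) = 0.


Tangent line at P: -x - 4*y - 4 = 0.

Step 1: f(0, -1) = 0, so P lies on C.
Step 2: partial derivatives
  f_x(x, y) = 3*x**2 + 4*x*y - 4*x - y**2, f_y(x, y) = 2*x**2 - 2*x*y - 3*y**2 + 2*y + 1.
  f_x(P) = -1, f_y(P) = -4 (gradient nonzero, so P is smooth).
Step 3: tangent line at P: -1·(x − 0) + -4·(y − -1) = 0.
Expanding: -x - 4*y - 4 = 0.


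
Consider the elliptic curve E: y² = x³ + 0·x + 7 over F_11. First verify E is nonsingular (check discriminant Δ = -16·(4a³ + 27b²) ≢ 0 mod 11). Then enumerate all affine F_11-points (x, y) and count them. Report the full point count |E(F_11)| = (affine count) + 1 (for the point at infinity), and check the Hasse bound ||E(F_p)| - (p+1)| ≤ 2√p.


Affine points = {(2, 2), (2, 9), (3, 1), (3, 10), (4, 4), (4, 7), (5, 0), (6, 5), (6, 6), (7, 3), (7, 8)}; affine count = 11; |E(F_11)| = 12.

Discriminant check: Δ ∝ 4a³ + 27b² = 4·0³ + 27·7² = 4·0 + 27·49 ≡ 3 (mod 11). Nonzero ⇒ E is nonsingular.
For each x ∈ F_11, compute rhs = x³ + 0·x + 7 mod 11, then count y ∈ F_11 with y² ≡ rhs.
  x = 0: rhs = 7, matching y values: none (0 points).
  x = 1: rhs = 8, matching y values: none (0 points).
  x = 2: rhs = 4, matching y values: 2, 9 (2 points).
  x = 3: rhs = 1, matching y values: 1, 10 (2 points).
  x = 4: rhs = 5, matching y values: 4, 7 (2 points).
  x = 5: rhs = 0, matching y values: 0 (1 points).
  x = 6: rhs = 3, matching y values: 5, 6 (2 points).
  x = 7: rhs = 9, matching y values: 3, 8 (2 points).
  x = 8: rhs = 2, matching y values: none (0 points).
  x = 9: rhs = 10, matching y values: none (0 points).
  x = 10: rhs = 6, matching y values: none (0 points).
Total affine count: 11.
Full point count |E(F_11)| = 11 + 1 = 12.
Hasse bound: |12 − (11+1)| = |0| = 0 ≤ 2√11 ≈ 6.6332 ✓.


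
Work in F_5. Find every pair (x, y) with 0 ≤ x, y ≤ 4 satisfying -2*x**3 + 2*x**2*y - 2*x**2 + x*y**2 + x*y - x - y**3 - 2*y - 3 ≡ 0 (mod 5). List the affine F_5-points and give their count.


Affine F_5-points: {(0, 2), (0, 4), (1, 2), (2, 1), (4, 1)}; count = 5.

For each of the 25 pairs (x, y) ∈ F_5², evaluate f(x, y) mod 5. Record the zeros.
  x = 0: [0↦2, 1↦4, 2↦0, 3↦4, 4↦0]  zeros at y ∈ {2, 4}
  x = 1: [0↦2, 1↦3, 2↦0, 3↦2, 4↦3]  zeros at y ∈ {2}
  x = 2: [0↦1, 1↦0, 2↦2, 3↦1, 4↦1]  zeros at y ∈ {1}
  x = 3: [0↦2, 1↦3, 2↦4, 3↦4, 4↦2]  zeros at y ∈ ∅
  x = 4: [0↦3, 1↦0, 2↦4, 3↦4, 4↦4]  zeros at y ∈ {1}
Collecting zeros: affine points = {(0, 2), (0, 4), (1, 2), (2, 1), (4, 1)}.
Total count |C(F_5)_aff| = 5.


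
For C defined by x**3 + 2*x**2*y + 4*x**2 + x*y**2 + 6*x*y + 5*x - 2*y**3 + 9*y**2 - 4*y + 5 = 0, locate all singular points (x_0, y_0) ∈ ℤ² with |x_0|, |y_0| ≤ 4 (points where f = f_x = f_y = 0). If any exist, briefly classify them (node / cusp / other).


Singular points: {(-2, 1)}; classification: cusp.

Compute partial derivatives:
  f_x = 3*x**2 + 4*x*y + 8*x + y**2 + 6*y + 5.
  f_y = 2*x**2 + 2*x*y + 6*x - 6*y**2 + 18*y - 4.
Scan x_0 ∈ {−4, ..., 4}. For each x_0, f_y(x_0, y) is a polynomial in y; find its integer roots y ∈ {−4, ..., 4}, then test f_x and f at those candidates.
  x = -4: f_y(-4, y) = -6*y**2 + 10*y + 4; vanishes at y ∈ {2}. (-4, 2): f_x = 5 ≠ 0.
  x = -3: f_y(-3, y) = -6*y**2 + 12*y - 4; no integer root y with |y| ≤ 4.
  x = -2: f_y(-2, y) = -6*y**2 + 14*y - 8; vanishes at y ∈ {1}. (-2, 1): f_x = 0, f = 0 — SINGULAR.
  x = -1: f_y(-1, y) = -6*y**2 + 16*y - 8; vanishes at y ∈ {2}. (-1, 2): f_x = 8 ≠ 0.
  x = 0: f_y(0, y) = -6*y**2 + 18*y - 4; no integer root y with |y| ≤ 4.
  x = 1: f_y(1, y) = -6*y**2 + 20*y + 4; no integer root y with |y| ≤ 4.
  x = 2: f_y(2, y) = -6*y**2 + 22*y + 16; no integer root y with |y| ≤ 4.
  x = 3: f_y(3, y) = -6*y**2 + 24*y + 32; no integer root y with |y| ≤ 4.
  x = 4: f_y(4, y) = -6*y**2 + 26*y + 52; no integer root y with |y| ≤ 4.
Only singular point on the grid: (-2, 1).
Classify: substitute x = -2 + u, y = 1 + v and expand: f = u**3 + 2*u**2*v + u*v**2 - 2*v**3 + v**2.
No constant or linear terms (consistent with a singular point). Quadratic part: v**2. Cubic part: u**3 + 2*u**2*v + u*v**2 - 2*v**3.
The quadratic part v**2 is a perfect square, so there is a single (double) tangent line v = 0, i.e. y = 1. Restricting the cubic part to that line (v = 0) leaves u**3 ≠ 0, so f is not divisible by v and the branch is v² ≈ -u**3 to lowest order — this is a cusp.
Classification: cusp.


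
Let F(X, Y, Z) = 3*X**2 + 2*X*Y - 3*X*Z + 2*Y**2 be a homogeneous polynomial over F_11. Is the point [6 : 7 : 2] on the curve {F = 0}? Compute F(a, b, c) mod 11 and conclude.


F(6,7,2) ≡ 1 (mod 11); P is NOT on the curve.

Evaluate F(6, 7, 2) term-by-term (mod 11).
  3*X**2 ↦ 3·36·1·1 = 108
  2*X*Y ↦ 2·6·7·1 = 84
  -3*X*Z ↦ -3·6·1·2 = -36
  2*Y**2 ↦ 2·1·49·1 = 98
Sum: F(6, 7, 2) = (108) + (84) + (-36) + (98) = 254.
Reducing mod 11: 254 ≡ 1 (mod 11).
Since F(a, b, c) ≡ 1 ≠ 0 (mod 11), P does NOT lie on the curve.


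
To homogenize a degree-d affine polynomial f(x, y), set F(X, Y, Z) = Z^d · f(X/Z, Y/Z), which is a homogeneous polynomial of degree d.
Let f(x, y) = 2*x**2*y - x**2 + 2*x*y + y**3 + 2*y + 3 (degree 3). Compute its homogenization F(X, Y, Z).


F(X, Y, Z) = 2*X**2*Y - X**2*Z + 2*X*Y*Z + Y**3 + 2*Y*Z**2 + 3*Z**3

deg(f) = 3.
Substitute x = X/Z, y = Y/Z into f, then multiply by Z^3.
  monomial 2·x^2·y^1 ↦ 2·X^2·Y^1·Z^0.
  monomial -1·x^2·y^0 ↦ -1·X^2·Y^0·Z^1.
  monomial 2·x^1·y^1 ↦ 2·X^1·Y^1·Z^1.
  monomial 1·x^0·y^3 ↦ 1·X^0·Y^3·Z^0.
  monomial 2·x^0·y^1 ↦ 2·X^0·Y^1·Z^2.
  monomial 3·x^0·y^0 ↦ 3·X^0·Y^0·Z^3.
Collecting: F(X, Y, Z) = 2*X**2*Y - X**2*Z + 2*X*Y*Z + Y**3 + 2*Y*Z**2 + 3*Z**3.


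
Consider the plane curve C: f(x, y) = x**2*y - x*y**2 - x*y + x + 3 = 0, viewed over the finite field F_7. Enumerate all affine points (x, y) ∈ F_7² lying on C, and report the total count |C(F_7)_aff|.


Affine F_7-points: {(1, 2), (1, 5), (2, 3), (2, 5), (4, 0), (4, 3), (5, 2)}; count = 7.

For each of the 49 pairs (x, y) ∈ F_7², evaluate f(x, y) mod 7. Record the zeros.
  x = 0: [0↦3, 1↦3, 2↦3, 3↦3, 4↦3, 5↦3, 6↦3]  zeros at y ∈ ∅
  x = 1: [0↦4, 1↦3, 2↦0, 3↦2, 4↦2, 5↦0, 6↦3]  zeros at y ∈ {2, 5}
  x = 2: [0↦5, 1↦5, 2↦1, 3↦0, 4↦2, 5↦0, 6↦1]  zeros at y ∈ {3, 5}
  x = 3: [0↦6, 1↦2, 2↦6, 3↦4, 4↦3, 5↦3, 6↦4]  zeros at y ∈ ∅
  x = 4: [0↦0, 1↦1, 2↦1, 3↦0, 4↦5, 5↦2, 6↦5]  zeros at y ∈ {0, 3}
  x = 5: [0↦1, 1↦2, 2↦0, 3↦2, 4↦1, 5↦4, 6↦4]  zeros at y ∈ {2}
  x = 6: [0↦2, 1↦5, 2↦3, 3↦3, 4↦5, 5↦2, 6↦1]  zeros at y ∈ ∅
Collecting zeros: affine points = {(1, 2), (1, 5), (2, 3), (2, 5), (4, 0), (4, 3), (5, 2)}.
Total count |C(F_7)_aff| = 7.


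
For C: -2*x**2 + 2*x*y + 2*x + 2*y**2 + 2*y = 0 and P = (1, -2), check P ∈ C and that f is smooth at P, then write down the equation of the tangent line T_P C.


Tangent line at P: -6*x - 4*y - 2 = 0.

Step 1: f(1, -2) = 0, so P lies on C.
Step 2: partial derivatives
  f_x(x, y) = -4*x + 2*y + 2, f_y(x, y) = 2*x + 4*y + 2.
  f_x(P) = -6, f_y(P) = -4 (gradient nonzero, so P is smooth).
Step 3: tangent line at P: -6·(x − 1) + -4·(y − -2) = 0.
Expanding: -6*x - 4*y - 2 = 0.


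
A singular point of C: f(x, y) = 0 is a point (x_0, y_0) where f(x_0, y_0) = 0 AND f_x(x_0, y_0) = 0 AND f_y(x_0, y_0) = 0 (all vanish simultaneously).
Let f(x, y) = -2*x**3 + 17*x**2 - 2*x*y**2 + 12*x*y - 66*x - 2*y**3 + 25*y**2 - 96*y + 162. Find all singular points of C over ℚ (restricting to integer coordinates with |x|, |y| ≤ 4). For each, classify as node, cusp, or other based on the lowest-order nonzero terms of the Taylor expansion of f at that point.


Singular points: {(3, 3)}; classification: node.

Compute partial derivatives:
  f_x = -6*x**2 + 34*x - 2*y**2 + 12*y - 66.
  f_y = -4*x*y + 12*x - 6*y**2 + 50*y - 96.
Scan x_0 ∈ {−4, ..., 4}. For each x_0, f_y(x_0, y) is a polynomial in y; find its integer roots y ∈ {−4, ..., 4}, then test f_x and f at those candidates.
  x = -4: f_y(-4, y) = -6*y**2 + 66*y - 144; vanishes at y ∈ {3}. (-4, 3): f_x = -280 ≠ 0.
  x = -3: f_y(-3, y) = -6*y**2 + 62*y - 132; vanishes at y ∈ {3}. (-3, 3): f_x = -204 ≠ 0.
  x = -2: f_y(-2, y) = -6*y**2 + 58*y - 120; vanishes at y ∈ {3}. (-2, 3): f_x = -140 ≠ 0.
  x = -1: f_y(-1, y) = -6*y**2 + 54*y - 108; vanishes at y ∈ {3}. (-1, 3): f_x = -88 ≠ 0.
  x = 0: f_y(0, y) = -6*y**2 + 50*y - 96; vanishes at y ∈ {3}. (0, 3): f_x = -48 ≠ 0.
  x = 1: f_y(1, y) = -6*y**2 + 46*y - 84; vanishes at y ∈ {3}. (1, 3): f_x = -20 ≠ 0.
  x = 2: f_y(2, y) = -6*y**2 + 42*y - 72; vanishes at y ∈ {3, 4}. (2, 3): f_x = -4 ≠ 0; (2, 4): f_x = -6 ≠ 0.
  x = 3: f_y(3, y) = -6*y**2 + 38*y - 60; vanishes at y ∈ {3}. (3, 3): f_x = 0, f = 0 — SINGULAR.
  x = 4: f_y(4, y) = -6*y**2 + 34*y - 48; vanishes at y ∈ {3}. (4, 3): f_x = -8 ≠ 0.
Only singular point on the grid: (3, 3).
Classify: substitute x = 3 + u, y = 3 + v and expand: f = -2*u**3 - u**2 - 2*u*v**2 - 2*v**3 + v**2.
No constant or linear terms (consistent with a singular point). Quadratic part: -u**2 + v**2. Cubic part: -2*u**3 - 2*u*v**2 - 2*v**3.
The quadratic part v**2 - u**2 = (v − u)(v + u) splits into two distinct linear factors, so there are two distinct tangent lines y − 3 = ±(x − 3) — this is a node (ordinary double point).
Classification: node.


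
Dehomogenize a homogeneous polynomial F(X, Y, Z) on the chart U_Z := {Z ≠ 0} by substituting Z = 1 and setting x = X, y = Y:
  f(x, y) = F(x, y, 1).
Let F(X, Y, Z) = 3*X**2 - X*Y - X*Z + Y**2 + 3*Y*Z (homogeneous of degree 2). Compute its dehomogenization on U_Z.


f(x, y) = 3*x**2 - x*y - x + y**2 + 3*y

On U_Z we set Z = 1. Each monomial c·X^i·Y^j·Z^k in F becomes c·x^i·y^j·1^k = c·x^i·y^j.
Substituting Z = 1: F(X, Y, 1) = 3*x**2 - x*y - x + y**2 + 3*y.
Note: deg(f) ≤ deg(F) = 2; strict inequality happens when F is divisible by Z (lost terms).


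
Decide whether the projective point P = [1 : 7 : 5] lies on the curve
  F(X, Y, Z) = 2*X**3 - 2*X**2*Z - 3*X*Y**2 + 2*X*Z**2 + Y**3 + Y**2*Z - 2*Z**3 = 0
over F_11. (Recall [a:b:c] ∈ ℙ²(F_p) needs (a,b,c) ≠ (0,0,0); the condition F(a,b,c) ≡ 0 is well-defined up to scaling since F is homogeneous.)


F(1,7,5) ≡ 2 (mod 11); P is NOT on the curve.

Evaluate F(1, 7, 5) term-by-term (mod 11).
  2*X**3 ↦ 2·1·1·1 = 2
  -2*X**2*Z ↦ -2·1·1·5 = -10
  -3*X*Y**2 ↦ -3·1·49·1 = -147
  2*X*Z**2 ↦ 2·1·1·25 = 50
  Y**3 ↦ 1·1·343·1 = 343
  Y**2*Z ↦ 1·1·49·5 = 245
  -2*Z**3 ↦ -2·1·1·125 = -250
Sum: F(1, 7, 5) = (2) + (-10) + (-147) + (50) + (343) + (245) + (-250) = 233.
Reducing mod 11: 233 ≡ 2 (mod 11).
Since F(a, b, c) ≡ 2 ≠ 0 (mod 11), P does NOT lie on the curve.


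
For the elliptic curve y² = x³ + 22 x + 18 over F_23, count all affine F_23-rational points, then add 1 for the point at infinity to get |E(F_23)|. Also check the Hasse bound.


Affine points = {(0, 8), (0, 15), (1, 8), (1, 15), (2, 1), (2, 22), (4, 3), (4, 20), (5, 0), (7, 3), (7, 20), (8, 4), (8, 19), (9, 5), (9, 18), (11, 2), (11, 21), (12, 3), (12, 20), (16, 2), (16, 21), (18, 6), (18, 17), (19, 2), (19, 21), (21, 9), (21, 14), (22, 8), (22, 15)}; affine count = 29; |E(F_23)| = 30.

Discriminant check: Δ ∝ 4a³ + 27b² = 4·22³ + 27·18² = 4·10648 + 27·324 ≡ 4 (mod 23). Nonzero ⇒ E is nonsingular.
For each x ∈ F_23, compute rhs = x³ + 22·x + 18 mod 23, then count y ∈ F_23 with y² ≡ rhs.
  x = 0: rhs = 18, matching y values: 8, 15 (2 points).
  x = 1: rhs = 18, matching y values: 8, 15 (2 points).
  x = 2: rhs = 1, matching y values: 1, 22 (2 points).
  x = 3: rhs = 19, matching y values: none (0 points).
  x = 4: rhs = 9, matching y values: 3, 20 (2 points).
  x = 5: rhs = 0, matching y values: 0 (1 points).
  x = 6: rhs = 21, matching y values: none (0 points).
  x = 7: rhs = 9, matching y values: 3, 20 (2 points).
  x = 8: rhs = 16, matching y values: 4, 19 (2 points).
  x = 9: rhs = 2, matching y values: 5, 18 (2 points).
  x = 10: rhs = 19, matching y values: none (0 points).
  x = 11: rhs = 4, matching y values: 2, 21 (2 points).
  x = 12: rhs = 9, matching y values: 3, 20 (2 points).
  x = 13: rhs = 17, matching y values: none (0 points).
  x = 14: rhs = 11, matching y values: none (0 points).
  x = 15: rhs = 20, matching y values: none (0 points).
  x = 16: rhs = 4, matching y values: 2, 21 (2 points).
  x = 17: rhs = 15, matching y values: none (0 points).
  x = 18: rhs = 13, matching y values: 6, 17 (2 points).
  x = 19: rhs = 4, matching y values: 2, 21 (2 points).
  x = 20: rhs = 17, matching y values: none (0 points).
  x = 21: rhs = 12, matching y values: 9, 14 (2 points).
  x = 22: rhs = 18, matching y values: 8, 15 (2 points).
Total affine count: 29.
Full point count |E(F_23)| = 29 + 1 = 30.
Hasse bound: |30 − (23+1)| = |6| = 6 ≤ 2√23 ≈ 9.5917 ✓.


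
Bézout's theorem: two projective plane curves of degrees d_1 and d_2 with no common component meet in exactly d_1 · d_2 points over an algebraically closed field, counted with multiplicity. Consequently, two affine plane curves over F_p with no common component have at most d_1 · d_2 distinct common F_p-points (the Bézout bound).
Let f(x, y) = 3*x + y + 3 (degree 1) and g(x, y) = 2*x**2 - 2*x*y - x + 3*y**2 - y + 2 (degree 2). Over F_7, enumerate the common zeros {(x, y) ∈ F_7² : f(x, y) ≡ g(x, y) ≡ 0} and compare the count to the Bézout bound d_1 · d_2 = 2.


Common zeros: {(4, 6)}; count = 1; Bézout bound = 2.

deg(f) = 1, deg(g) = 2, so Bézout bound = 2.
Scan x ∈ F_7. For each x, list the y ∈ F_7 with f(x, y) ≡ 0 and those with g(x, y) ≡ 0 (mod 7); the common zeros in that column are the intersection.
  x = 0: f ≡ 0 at y ∈ {4}; g ≡ 0 at y ∈ ∅; common: ∅.
  x = 1: f ≡ 0 at y ∈ {1}; g ≡ 0 at y ∈ {3, 5}; common: ∅.
  x = 2: f ≡ 0 at y ∈ {5}; g ≡ 0 at y ∈ ∅; common: ∅.
  x = 3: f ≡ 0 at y ∈ {2}; g ≡ 0 at y ∈ ∅; common: ∅.
  x = 4: f ≡ 0 at y ∈ {6}; g ≡ 0 at y ∈ {4, 6}; common: {6}.
  x = 5: f ≡ 0 at y ∈ {3}; g ≡ 0 at y ∈ ∅; common: ∅.
  x = 6: f ≡ 0 at y ∈ {0}; g ≡ 0 at y ∈ {3, 6}; common: ∅.
Collecting: common zeros = {(4, 6)}, so the count is 1.
Comparison with the Bézout bound: 1 ≤ 2 = deg(f)·deg(g), as expected for curves with no common component (the affine F_7-count falls short of the bound because intersections may lie at infinity, over extension fields, or carry multiplicity).


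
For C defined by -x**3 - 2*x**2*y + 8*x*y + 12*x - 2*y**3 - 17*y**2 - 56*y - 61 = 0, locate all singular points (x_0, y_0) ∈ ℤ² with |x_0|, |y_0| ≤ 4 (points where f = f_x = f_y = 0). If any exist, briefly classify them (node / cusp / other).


Singular points: {(2, -3)}; classification: cusp.

Compute partial derivatives:
  f_x = -3*x**2 - 4*x*y + 8*y + 12.
  f_y = -2*x**2 + 8*x - 6*y**2 - 34*y - 56.
Scan x_0 ∈ {−4, ..., 4}. For each x_0, f_y(x_0, y) is a polynomial in y; find its integer roots y ∈ {−4, ..., 4}, then test f_x and f at those candidates.
  x = -4: f_y(-4, y) = -6*y**2 - 34*y - 120; no integer root y with |y| ≤ 4.
  x = -3: f_y(-3, y) = -6*y**2 - 34*y - 98; no integer root y with |y| ≤ 4.
  x = -2: f_y(-2, y) = -6*y**2 - 34*y - 80; no integer root y with |y| ≤ 4.
  x = -1: f_y(-1, y) = -6*y**2 - 34*y - 66; no integer root y with |y| ≤ 4.
  x = 0: f_y(0, y) = -6*y**2 - 34*y - 56; no integer root y with |y| ≤ 4.
  x = 1: f_y(1, y) = -6*y**2 - 34*y - 50; no integer root y with |y| ≤ 4.
  x = 2: f_y(2, y) = -6*y**2 - 34*y - 48; vanishes at y ∈ {-3}. (2, -3): f_x = 0, f = 0 — SINGULAR.
  x = 3: f_y(3, y) = -6*y**2 - 34*y - 50; no integer root y with |y| ≤ 4.
  x = 4: f_y(4, y) = -6*y**2 - 34*y - 56; no integer root y with |y| ≤ 4.
Only singular point on the grid: (2, -3).
Classify: substitute x = 2 + u, y = -3 + v and expand: f = -u**3 - 2*u**2*v - 2*v**3 + v**2.
No constant or linear terms (consistent with a singular point). Quadratic part: v**2. Cubic part: -u**3 - 2*u**2*v - 2*v**3.
The quadratic part v**2 is a perfect square, so there is a single (double) tangent line v = 0, i.e. y = -3. Restricting the cubic part to that line (v = 0) leaves -u**3 ≠ 0, so f is not divisible by v and the branch is v² ≈ u**3 to lowest order — this is a cusp.
Classification: cusp.


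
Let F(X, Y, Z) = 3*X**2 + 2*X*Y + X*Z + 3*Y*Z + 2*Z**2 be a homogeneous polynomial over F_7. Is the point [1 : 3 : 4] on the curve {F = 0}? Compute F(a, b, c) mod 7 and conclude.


F(1,3,4) ≡ 4 (mod 7); P is NOT on the curve.

Evaluate F(1, 3, 4) term-by-term (mod 7).
  3*X**2 ↦ 3·1·1·1 = 3
  2*X*Y ↦ 2·1·3·1 = 6
  X*Z ↦ 1·1·1·4 = 4
  3*Y*Z ↦ 3·1·3·4 = 36
  2*Z**2 ↦ 2·1·1·16 = 32
Sum: F(1, 3, 4) = (3) + (6) + (4) + (36) + (32) = 81.
Reducing mod 7: 81 ≡ 4 (mod 7).
Since F(a, b, c) ≡ 4 ≠ 0 (mod 7), P does NOT lie on the curve.


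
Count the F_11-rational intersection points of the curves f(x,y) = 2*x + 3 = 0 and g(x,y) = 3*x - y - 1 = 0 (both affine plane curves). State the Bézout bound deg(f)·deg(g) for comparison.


Common zeros: {(4, 0)}; count = 1; Bézout bound = 1.

deg(f) = 1, deg(g) = 1, so Bézout bound = 1.
Scan x ∈ F_11. For each x, list the y ∈ F_11 with f(x, y) ≡ 0 and those with g(x, y) ≡ 0 (mod 11); the common zeros in that column are the intersection.
  x = 0: f ≡ 0 at y ∈ ∅; g ≡ 0 at y ∈ {10}; common: ∅.
  x = 1: f ≡ 0 at y ∈ ∅; g ≡ 0 at y ∈ {2}; common: ∅.
  x = 2: f ≡ 0 at y ∈ ∅; g ≡ 0 at y ∈ {5}; common: ∅.
  x = 3: f ≡ 0 at y ∈ ∅; g ≡ 0 at y ∈ {8}; common: ∅.
  x = 4: f ≡ 0 at y ∈ {0, 1, 2, 3, 4, 5, 6, 7, 8, 9, 10}; g ≡ 0 at y ∈ {0}; common: {0}.
  x = 5: f ≡ 0 at y ∈ ∅; g ≡ 0 at y ∈ {3}; common: ∅.
  x = 6: f ≡ 0 at y ∈ ∅; g ≡ 0 at y ∈ {6}; common: ∅.
  x = 7: f ≡ 0 at y ∈ ∅; g ≡ 0 at y ∈ {9}; common: ∅.
  x = 8: f ≡ 0 at y ∈ ∅; g ≡ 0 at y ∈ {1}; common: ∅.
  x = 9: f ≡ 0 at y ∈ ∅; g ≡ 0 at y ∈ {4}; common: ∅.
  x = 10: f ≡ 0 at y ∈ ∅; g ≡ 0 at y ∈ {7}; common: ∅.
Collecting: common zeros = {(4, 0)}, so the count is 1.
Comparison with the Bézout bound: 1 ≤ 1 = deg(f)·deg(g), as expected for curves with no common component (the bound is attained).


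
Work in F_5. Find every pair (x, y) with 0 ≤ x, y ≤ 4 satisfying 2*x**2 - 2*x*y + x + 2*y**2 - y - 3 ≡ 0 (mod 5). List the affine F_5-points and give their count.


Affine F_5-points: {(0, 4), (1, 0), (1, 4), (2, 2), (2, 3), (3, 3)}; count = 6.

For each of the 25 pairs (x, y) ∈ F_5², evaluate f(x, y) mod 5. Record the zeros.
  x = 0: [0↦2, 1↦3, 2↦3, 3↦2, 4↦0]  zeros at y ∈ {4}
  x = 1: [0↦0, 1↦4, 2↦2, 3↦4, 4↦0]  zeros at y ∈ {0, 4}
  x = 2: [0↦2, 1↦4, 2↦0, 3↦0, 4↦4]  zeros at y ∈ {2, 3}
  x = 3: [0↦3, 1↦3, 2↦2, 3↦0, 4↦2]  zeros at y ∈ {3}
  x = 4: [0↦3, 1↦1, 2↦3, 3↦4, 4↦4]  zeros at y ∈ ∅
Collecting zeros: affine points = {(0, 4), (1, 0), (1, 4), (2, 2), (2, 3), (3, 3)}.
Total count |C(F_5)_aff| = 6.


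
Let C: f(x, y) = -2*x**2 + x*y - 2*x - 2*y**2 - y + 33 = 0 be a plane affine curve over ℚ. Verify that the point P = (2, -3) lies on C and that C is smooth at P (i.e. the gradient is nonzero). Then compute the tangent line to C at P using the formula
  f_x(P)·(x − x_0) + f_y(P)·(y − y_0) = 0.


Tangent line at P: -13*x + 13*y + 65 = 0.

Step 1: f(2, -3) = 0, so P lies on C.
Step 2: partial derivatives
  f_x(x, y) = -4*x + y - 2, f_y(x, y) = x - 4*y - 1.
  f_x(P) = -13, f_y(P) = 13 (gradient nonzero, so P is smooth).
Step 3: tangent line at P: -13·(x − 2) + 13·(y − -3) = 0.
Expanding: -13*x + 13*y + 65 = 0.


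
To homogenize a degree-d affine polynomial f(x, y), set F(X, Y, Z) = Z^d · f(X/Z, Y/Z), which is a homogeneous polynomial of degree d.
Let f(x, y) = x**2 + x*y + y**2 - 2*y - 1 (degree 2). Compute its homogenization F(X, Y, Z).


F(X, Y, Z) = X**2 + X*Y + Y**2 - 2*Y*Z - Z**2

deg(f) = 2.
Substitute x = X/Z, y = Y/Z into f, then multiply by Z^2.
  monomial 1·x^2·y^0 ↦ 1·X^2·Y^0·Z^0.
  monomial 1·x^1·y^1 ↦ 1·X^1·Y^1·Z^0.
  monomial 1·x^0·y^2 ↦ 1·X^0·Y^2·Z^0.
  monomial -2·x^0·y^1 ↦ -2·X^0·Y^1·Z^1.
  monomial -1·x^0·y^0 ↦ -1·X^0·Y^0·Z^2.
Collecting: F(X, Y, Z) = X**2 + X*Y + Y**2 - 2*Y*Z - Z**2.


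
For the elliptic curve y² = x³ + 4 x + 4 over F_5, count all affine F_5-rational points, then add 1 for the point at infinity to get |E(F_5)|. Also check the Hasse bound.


Affine points = {(0, 2), (0, 3), (1, 2), (1, 3), (2, 0), (4, 2), (4, 3)}; affine count = 7; |E(F_5)| = 8.

Discriminant check: Δ ∝ 4a³ + 27b² = 4·4³ + 27·4² = 4·64 + 27·16 ≡ 3 (mod 5). Nonzero ⇒ E is nonsingular.
For each x ∈ F_5, compute rhs = x³ + 4·x + 4 mod 5, then count y ∈ F_5 with y² ≡ rhs.
  x = 0: rhs = 4, matching y values: 2, 3 (2 points).
  x = 1: rhs = 4, matching y values: 2, 3 (2 points).
  x = 2: rhs = 0, matching y values: 0 (1 points).
  x = 3: rhs = 3, matching y values: none (0 points).
  x = 4: rhs = 4, matching y values: 2, 3 (2 points).
Total affine count: 7.
Full point count |E(F_5)| = 7 + 1 = 8.
Hasse bound: |8 − (5+1)| = |2| = 2 ≤ 2√5 ≈ 4.4721 ✓.


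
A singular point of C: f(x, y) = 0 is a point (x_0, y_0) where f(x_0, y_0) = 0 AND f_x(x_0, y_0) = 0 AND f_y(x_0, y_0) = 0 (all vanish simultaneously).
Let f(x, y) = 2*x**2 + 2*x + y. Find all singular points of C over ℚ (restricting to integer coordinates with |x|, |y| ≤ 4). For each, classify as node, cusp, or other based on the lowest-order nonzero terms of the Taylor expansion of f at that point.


No singular points in the scanned grid; C is smooth there.

Compute partial derivatives:
  f_x = 4*x + 2.
  f_y = 1.
f_y = 1 is a nonzero constant, so f_y never vanishes: no point (x, y) can satisfy f = f_x = f_y = 0. In particular no (x, y) ∈ {−4, ..., 4}² is singular; the curve is smooth.


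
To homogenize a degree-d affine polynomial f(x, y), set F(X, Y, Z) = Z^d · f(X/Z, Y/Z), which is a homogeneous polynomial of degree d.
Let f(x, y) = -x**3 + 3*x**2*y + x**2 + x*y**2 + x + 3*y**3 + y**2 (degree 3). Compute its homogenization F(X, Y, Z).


F(X, Y, Z) = -X**3 + 3*X**2*Y + X**2*Z + X*Y**2 + X*Z**2 + 3*Y**3 + Y**2*Z

deg(f) = 3.
Substitute x = X/Z, y = Y/Z into f, then multiply by Z^3.
  monomial -1·x^3·y^0 ↦ -1·X^3·Y^0·Z^0.
  monomial 3·x^2·y^1 ↦ 3·X^2·Y^1·Z^0.
  monomial 1·x^2·y^0 ↦ 1·X^2·Y^0·Z^1.
  monomial 1·x^1·y^2 ↦ 1·X^1·Y^2·Z^0.
  monomial 1·x^1·y^0 ↦ 1·X^1·Y^0·Z^2.
  monomial 3·x^0·y^3 ↦ 3·X^0·Y^3·Z^0.
  monomial 1·x^0·y^2 ↦ 1·X^0·Y^2·Z^1.
Collecting: F(X, Y, Z) = -X**3 + 3*X**2*Y + X**2*Z + X*Y**2 + X*Z**2 + 3*Y**3 + Y**2*Z.


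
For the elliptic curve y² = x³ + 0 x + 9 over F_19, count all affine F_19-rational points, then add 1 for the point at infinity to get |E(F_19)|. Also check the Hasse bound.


Affine points = {(0, 3), (0, 16), (2, 6), (2, 13), (3, 6), (3, 13), (4, 4), (4, 15), (5, 1), (5, 18), (6, 4), (6, 15), (9, 4), (9, 15), (14, 6), (14, 13), (16, 1), (16, 18), (17, 1), (17, 18)}; affine count = 20; |E(F_19)| = 21.

Discriminant check: Δ ∝ 4a³ + 27b² = 4·0³ + 27·9² = 4·0 + 27·81 ≡ 2 (mod 19). Nonzero ⇒ E is nonsingular.
For each x ∈ F_19, compute rhs = x³ + 0·x + 9 mod 19, then count y ∈ F_19 with y² ≡ rhs.
  x = 0: rhs = 9, matching y values: 3, 16 (2 points).
  x = 1: rhs = 10, matching y values: none (0 points).
  x = 2: rhs = 17, matching y values: 6, 13 (2 points).
  x = 3: rhs = 17, matching y values: 6, 13 (2 points).
  x = 4: rhs = 16, matching y values: 4, 15 (2 points).
  x = 5: rhs = 1, matching y values: 1, 18 (2 points).
  x = 6: rhs = 16, matching y values: 4, 15 (2 points).
  x = 7: rhs = 10, matching y values: none (0 points).
  x = 8: rhs = 8, matching y values: none (0 points).
  x = 9: rhs = 16, matching y values: 4, 15 (2 points).
  x = 10: rhs = 2, matching y values: none (0 points).
  x = 11: rhs = 10, matching y values: none (0 points).
  x = 12: rhs = 8, matching y values: none (0 points).
  x = 13: rhs = 2, matching y values: none (0 points).
  x = 14: rhs = 17, matching y values: 6, 13 (2 points).
  x = 15: rhs = 2, matching y values: none (0 points).
  x = 16: rhs = 1, matching y values: 1, 18 (2 points).
  x = 17: rhs = 1, matching y values: 1, 18 (2 points).
  x = 18: rhs = 8, matching y values: none (0 points).
Total affine count: 20.
Full point count |E(F_19)| = 20 + 1 = 21.
Hasse bound: |21 − (19+1)| = |1| = 1 ≤ 2√19 ≈ 8.7178 ✓.


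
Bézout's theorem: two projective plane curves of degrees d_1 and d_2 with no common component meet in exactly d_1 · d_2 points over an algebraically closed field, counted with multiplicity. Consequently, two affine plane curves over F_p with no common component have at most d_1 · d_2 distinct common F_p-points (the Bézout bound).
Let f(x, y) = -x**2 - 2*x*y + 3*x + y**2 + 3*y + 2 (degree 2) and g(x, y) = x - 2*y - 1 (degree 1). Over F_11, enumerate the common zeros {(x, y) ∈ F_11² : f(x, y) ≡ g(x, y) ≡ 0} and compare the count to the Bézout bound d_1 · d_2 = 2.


Common zeros: {(3, 1)}; count = 1; Bézout bound = 2.

deg(f) = 2, deg(g) = 1, so Bézout bound = 2.
Scan x ∈ F_11. For each x, list the y ∈ F_11 with f(x, y) ≡ 0 and those with g(x, y) ≡ 0 (mod 11); the common zeros in that column are the intersection.
  x = 0: f ≡ 0 at y ∈ {9, 10}; g ≡ 0 at y ∈ {5}; common: ∅.
  x = 1: f ≡ 0 at y ∈ ∅; g ≡ 0 at y ∈ {0}; common: ∅.
  x = 2: f ≡ 0 at y ∈ ∅; g ≡ 0 at y ∈ {6}; common: ∅.
  x = 3: f ≡ 0 at y ∈ {1, 2}; g ≡ 0 at y ∈ {1}; common: {1}.
  x = 4: f ≡ 0 at y ∈ {8}; g ≡ 0 at y ∈ {7}; common: ∅.
  x = 5: f ≡ 0 at y ∈ {8, 10}; g ≡ 0 at y ∈ {2}; common: ∅.
  x = 6: f ≡ 0 at y ∈ ∅; g ≡ 0 at y ∈ {8}; common: ∅.
  x = 7: f ≡ 0 at y ∈ {2, 9}; g ≡ 0 at y ∈ {3}; common: ∅.
  x = 8: f ≡ 0 at y ∈ ∅; g ≡ 0 at y ∈ {9}; common: ∅.
  x = 9: f ≡ 0 at y ∈ {1, 3}; g ≡ 0 at y ∈ {4}; common: ∅.
  x = 10: f ≡ 0 at y ∈ {3}; g ≡ 0 at y ∈ {10}; common: ∅.
Collecting: common zeros = {(3, 1)}, so the count is 1.
Comparison with the Bézout bound: 1 ≤ 2 = deg(f)·deg(g), as expected for curves with no common component (the affine F_11-count falls short of the bound because intersections may lie at infinity, over extension fields, or carry multiplicity).


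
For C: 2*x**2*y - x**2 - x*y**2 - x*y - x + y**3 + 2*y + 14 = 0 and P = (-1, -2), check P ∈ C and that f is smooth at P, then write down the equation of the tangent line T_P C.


Tangent line at P: 7*x + 13*y + 33 = 0.

Step 1: f(-1, -2) = 0, so P lies on C.
Step 2: partial derivatives
  f_x(x, y) = 4*x*y - 2*x - y**2 - y - 1, f_y(x, y) = 2*x**2 - 2*x*y - x + 3*y**2 + 2.
  f_x(P) = 7, f_y(P) = 13 (gradient nonzero, so P is smooth).
Step 3: tangent line at P: 7·(x − -1) + 13·(y − -2) = 0.
Expanding: 7*x + 13*y + 33 = 0.
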